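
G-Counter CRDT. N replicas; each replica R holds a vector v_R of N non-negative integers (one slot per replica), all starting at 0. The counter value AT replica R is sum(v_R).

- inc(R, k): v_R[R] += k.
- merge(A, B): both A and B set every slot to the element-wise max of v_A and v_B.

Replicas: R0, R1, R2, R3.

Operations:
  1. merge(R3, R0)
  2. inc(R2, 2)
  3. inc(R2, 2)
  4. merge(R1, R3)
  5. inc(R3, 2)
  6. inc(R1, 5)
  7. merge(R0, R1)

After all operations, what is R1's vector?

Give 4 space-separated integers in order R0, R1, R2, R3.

Answer: 0 5 0 0

Derivation:
Op 1: merge R3<->R0 -> R3=(0,0,0,0) R0=(0,0,0,0)
Op 2: inc R2 by 2 -> R2=(0,0,2,0) value=2
Op 3: inc R2 by 2 -> R2=(0,0,4,0) value=4
Op 4: merge R1<->R3 -> R1=(0,0,0,0) R3=(0,0,0,0)
Op 5: inc R3 by 2 -> R3=(0,0,0,2) value=2
Op 6: inc R1 by 5 -> R1=(0,5,0,0) value=5
Op 7: merge R0<->R1 -> R0=(0,5,0,0) R1=(0,5,0,0)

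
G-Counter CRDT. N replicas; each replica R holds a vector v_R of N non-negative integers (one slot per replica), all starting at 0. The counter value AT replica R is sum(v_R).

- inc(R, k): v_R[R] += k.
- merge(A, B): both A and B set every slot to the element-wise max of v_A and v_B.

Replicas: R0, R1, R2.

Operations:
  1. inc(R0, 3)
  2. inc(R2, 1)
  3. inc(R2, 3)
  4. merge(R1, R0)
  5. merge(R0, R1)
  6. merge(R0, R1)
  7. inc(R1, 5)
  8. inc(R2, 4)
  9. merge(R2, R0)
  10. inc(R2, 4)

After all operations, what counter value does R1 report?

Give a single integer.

Answer: 8

Derivation:
Op 1: inc R0 by 3 -> R0=(3,0,0) value=3
Op 2: inc R2 by 1 -> R2=(0,0,1) value=1
Op 3: inc R2 by 3 -> R2=(0,0,4) value=4
Op 4: merge R1<->R0 -> R1=(3,0,0) R0=(3,0,0)
Op 5: merge R0<->R1 -> R0=(3,0,0) R1=(3,0,0)
Op 6: merge R0<->R1 -> R0=(3,0,0) R1=(3,0,0)
Op 7: inc R1 by 5 -> R1=(3,5,0) value=8
Op 8: inc R2 by 4 -> R2=(0,0,8) value=8
Op 9: merge R2<->R0 -> R2=(3,0,8) R0=(3,0,8)
Op 10: inc R2 by 4 -> R2=(3,0,12) value=15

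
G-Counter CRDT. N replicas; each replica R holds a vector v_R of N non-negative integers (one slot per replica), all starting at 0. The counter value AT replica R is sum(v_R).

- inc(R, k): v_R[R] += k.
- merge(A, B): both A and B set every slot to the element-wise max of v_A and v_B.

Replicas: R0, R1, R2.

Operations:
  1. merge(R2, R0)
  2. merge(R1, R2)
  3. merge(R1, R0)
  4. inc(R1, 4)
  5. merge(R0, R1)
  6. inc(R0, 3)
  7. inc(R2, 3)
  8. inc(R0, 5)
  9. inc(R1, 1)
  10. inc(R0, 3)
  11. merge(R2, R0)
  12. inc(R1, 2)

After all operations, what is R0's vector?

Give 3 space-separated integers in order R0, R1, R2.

Answer: 11 4 3

Derivation:
Op 1: merge R2<->R0 -> R2=(0,0,0) R0=(0,0,0)
Op 2: merge R1<->R2 -> R1=(0,0,0) R2=(0,0,0)
Op 3: merge R1<->R0 -> R1=(0,0,0) R0=(0,0,0)
Op 4: inc R1 by 4 -> R1=(0,4,0) value=4
Op 5: merge R0<->R1 -> R0=(0,4,0) R1=(0,4,0)
Op 6: inc R0 by 3 -> R0=(3,4,0) value=7
Op 7: inc R2 by 3 -> R2=(0,0,3) value=3
Op 8: inc R0 by 5 -> R0=(8,4,0) value=12
Op 9: inc R1 by 1 -> R1=(0,5,0) value=5
Op 10: inc R0 by 3 -> R0=(11,4,0) value=15
Op 11: merge R2<->R0 -> R2=(11,4,3) R0=(11,4,3)
Op 12: inc R1 by 2 -> R1=(0,7,0) value=7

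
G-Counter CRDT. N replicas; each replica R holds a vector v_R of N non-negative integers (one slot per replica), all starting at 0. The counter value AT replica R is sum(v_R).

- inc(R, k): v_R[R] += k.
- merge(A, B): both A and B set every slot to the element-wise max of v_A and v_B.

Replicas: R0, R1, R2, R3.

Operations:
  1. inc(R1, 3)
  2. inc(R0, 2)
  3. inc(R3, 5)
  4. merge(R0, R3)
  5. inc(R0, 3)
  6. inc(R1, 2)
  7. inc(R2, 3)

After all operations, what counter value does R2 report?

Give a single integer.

Op 1: inc R1 by 3 -> R1=(0,3,0,0) value=3
Op 2: inc R0 by 2 -> R0=(2,0,0,0) value=2
Op 3: inc R3 by 5 -> R3=(0,0,0,5) value=5
Op 4: merge R0<->R3 -> R0=(2,0,0,5) R3=(2,0,0,5)
Op 5: inc R0 by 3 -> R0=(5,0,0,5) value=10
Op 6: inc R1 by 2 -> R1=(0,5,0,0) value=5
Op 7: inc R2 by 3 -> R2=(0,0,3,0) value=3

Answer: 3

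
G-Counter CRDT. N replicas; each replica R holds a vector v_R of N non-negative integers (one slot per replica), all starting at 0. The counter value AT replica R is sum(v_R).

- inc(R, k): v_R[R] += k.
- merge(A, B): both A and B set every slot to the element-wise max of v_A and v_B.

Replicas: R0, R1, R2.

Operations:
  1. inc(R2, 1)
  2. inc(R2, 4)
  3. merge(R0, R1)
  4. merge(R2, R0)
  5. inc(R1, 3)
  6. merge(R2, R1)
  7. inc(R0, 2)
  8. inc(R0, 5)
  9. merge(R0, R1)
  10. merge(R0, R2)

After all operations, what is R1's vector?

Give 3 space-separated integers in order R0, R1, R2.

Op 1: inc R2 by 1 -> R2=(0,0,1) value=1
Op 2: inc R2 by 4 -> R2=(0,0,5) value=5
Op 3: merge R0<->R1 -> R0=(0,0,0) R1=(0,0,0)
Op 4: merge R2<->R0 -> R2=(0,0,5) R0=(0,0,5)
Op 5: inc R1 by 3 -> R1=(0,3,0) value=3
Op 6: merge R2<->R1 -> R2=(0,3,5) R1=(0,3,5)
Op 7: inc R0 by 2 -> R0=(2,0,5) value=7
Op 8: inc R0 by 5 -> R0=(7,0,5) value=12
Op 9: merge R0<->R1 -> R0=(7,3,5) R1=(7,3,5)
Op 10: merge R0<->R2 -> R0=(7,3,5) R2=(7,3,5)

Answer: 7 3 5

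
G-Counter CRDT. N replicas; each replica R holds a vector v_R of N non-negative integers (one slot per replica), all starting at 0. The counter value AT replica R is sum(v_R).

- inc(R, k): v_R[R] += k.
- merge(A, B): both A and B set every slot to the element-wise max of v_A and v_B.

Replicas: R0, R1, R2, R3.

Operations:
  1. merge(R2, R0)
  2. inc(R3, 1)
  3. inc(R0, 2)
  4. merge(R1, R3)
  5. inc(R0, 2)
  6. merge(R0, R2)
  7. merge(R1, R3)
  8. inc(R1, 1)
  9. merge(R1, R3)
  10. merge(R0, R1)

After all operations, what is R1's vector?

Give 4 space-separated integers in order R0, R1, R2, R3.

Op 1: merge R2<->R0 -> R2=(0,0,0,0) R0=(0,0,0,0)
Op 2: inc R3 by 1 -> R3=(0,0,0,1) value=1
Op 3: inc R0 by 2 -> R0=(2,0,0,0) value=2
Op 4: merge R1<->R3 -> R1=(0,0,0,1) R3=(0,0,0,1)
Op 5: inc R0 by 2 -> R0=(4,0,0,0) value=4
Op 6: merge R0<->R2 -> R0=(4,0,0,0) R2=(4,0,0,0)
Op 7: merge R1<->R3 -> R1=(0,0,0,1) R3=(0,0,0,1)
Op 8: inc R1 by 1 -> R1=(0,1,0,1) value=2
Op 9: merge R1<->R3 -> R1=(0,1,0,1) R3=(0,1,0,1)
Op 10: merge R0<->R1 -> R0=(4,1,0,1) R1=(4,1,0,1)

Answer: 4 1 0 1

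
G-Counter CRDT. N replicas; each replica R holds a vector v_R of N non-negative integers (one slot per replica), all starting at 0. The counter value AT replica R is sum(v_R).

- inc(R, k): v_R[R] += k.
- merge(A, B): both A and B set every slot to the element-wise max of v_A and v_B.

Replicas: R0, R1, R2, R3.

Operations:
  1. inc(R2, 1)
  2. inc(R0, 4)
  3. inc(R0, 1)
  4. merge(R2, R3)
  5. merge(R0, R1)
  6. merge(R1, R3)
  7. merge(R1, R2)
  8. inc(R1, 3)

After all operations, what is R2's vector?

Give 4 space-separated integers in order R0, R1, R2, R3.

Op 1: inc R2 by 1 -> R2=(0,0,1,0) value=1
Op 2: inc R0 by 4 -> R0=(4,0,0,0) value=4
Op 3: inc R0 by 1 -> R0=(5,0,0,0) value=5
Op 4: merge R2<->R3 -> R2=(0,0,1,0) R3=(0,0,1,0)
Op 5: merge R0<->R1 -> R0=(5,0,0,0) R1=(5,0,0,0)
Op 6: merge R1<->R3 -> R1=(5,0,1,0) R3=(5,0,1,0)
Op 7: merge R1<->R2 -> R1=(5,0,1,0) R2=(5,0,1,0)
Op 8: inc R1 by 3 -> R1=(5,3,1,0) value=9

Answer: 5 0 1 0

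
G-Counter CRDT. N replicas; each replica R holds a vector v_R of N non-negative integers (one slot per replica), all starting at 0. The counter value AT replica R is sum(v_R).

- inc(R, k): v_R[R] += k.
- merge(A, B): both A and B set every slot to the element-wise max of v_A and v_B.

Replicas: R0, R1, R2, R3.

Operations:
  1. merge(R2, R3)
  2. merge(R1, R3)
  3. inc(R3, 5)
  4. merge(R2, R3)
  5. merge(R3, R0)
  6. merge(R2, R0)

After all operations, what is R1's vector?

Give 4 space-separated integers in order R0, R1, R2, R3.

Answer: 0 0 0 0

Derivation:
Op 1: merge R2<->R3 -> R2=(0,0,0,0) R3=(0,0,0,0)
Op 2: merge R1<->R3 -> R1=(0,0,0,0) R3=(0,0,0,0)
Op 3: inc R3 by 5 -> R3=(0,0,0,5) value=5
Op 4: merge R2<->R3 -> R2=(0,0,0,5) R3=(0,0,0,5)
Op 5: merge R3<->R0 -> R3=(0,0,0,5) R0=(0,0,0,5)
Op 6: merge R2<->R0 -> R2=(0,0,0,5) R0=(0,0,0,5)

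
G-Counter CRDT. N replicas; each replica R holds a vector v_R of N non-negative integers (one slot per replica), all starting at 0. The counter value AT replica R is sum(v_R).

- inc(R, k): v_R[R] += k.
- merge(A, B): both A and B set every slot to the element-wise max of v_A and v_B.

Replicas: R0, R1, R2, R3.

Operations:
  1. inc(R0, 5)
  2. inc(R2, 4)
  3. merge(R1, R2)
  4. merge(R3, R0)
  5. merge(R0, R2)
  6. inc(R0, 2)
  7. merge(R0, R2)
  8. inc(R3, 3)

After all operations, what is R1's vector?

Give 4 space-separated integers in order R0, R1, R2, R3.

Op 1: inc R0 by 5 -> R0=(5,0,0,0) value=5
Op 2: inc R2 by 4 -> R2=(0,0,4,0) value=4
Op 3: merge R1<->R2 -> R1=(0,0,4,0) R2=(0,0,4,0)
Op 4: merge R3<->R0 -> R3=(5,0,0,0) R0=(5,0,0,0)
Op 5: merge R0<->R2 -> R0=(5,0,4,0) R2=(5,0,4,0)
Op 6: inc R0 by 2 -> R0=(7,0,4,0) value=11
Op 7: merge R0<->R2 -> R0=(7,0,4,0) R2=(7,0,4,0)
Op 8: inc R3 by 3 -> R3=(5,0,0,3) value=8

Answer: 0 0 4 0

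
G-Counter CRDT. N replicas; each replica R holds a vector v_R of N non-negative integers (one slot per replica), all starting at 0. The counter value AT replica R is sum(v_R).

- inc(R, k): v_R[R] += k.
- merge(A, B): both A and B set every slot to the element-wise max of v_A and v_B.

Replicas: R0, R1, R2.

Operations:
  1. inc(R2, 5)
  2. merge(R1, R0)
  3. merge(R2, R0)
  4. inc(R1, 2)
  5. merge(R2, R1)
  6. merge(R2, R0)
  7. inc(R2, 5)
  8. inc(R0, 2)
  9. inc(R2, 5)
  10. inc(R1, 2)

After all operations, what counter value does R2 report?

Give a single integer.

Op 1: inc R2 by 5 -> R2=(0,0,5) value=5
Op 2: merge R1<->R0 -> R1=(0,0,0) R0=(0,0,0)
Op 3: merge R2<->R0 -> R2=(0,0,5) R0=(0,0,5)
Op 4: inc R1 by 2 -> R1=(0,2,0) value=2
Op 5: merge R2<->R1 -> R2=(0,2,5) R1=(0,2,5)
Op 6: merge R2<->R0 -> R2=(0,2,5) R0=(0,2,5)
Op 7: inc R2 by 5 -> R2=(0,2,10) value=12
Op 8: inc R0 by 2 -> R0=(2,2,5) value=9
Op 9: inc R2 by 5 -> R2=(0,2,15) value=17
Op 10: inc R1 by 2 -> R1=(0,4,5) value=9

Answer: 17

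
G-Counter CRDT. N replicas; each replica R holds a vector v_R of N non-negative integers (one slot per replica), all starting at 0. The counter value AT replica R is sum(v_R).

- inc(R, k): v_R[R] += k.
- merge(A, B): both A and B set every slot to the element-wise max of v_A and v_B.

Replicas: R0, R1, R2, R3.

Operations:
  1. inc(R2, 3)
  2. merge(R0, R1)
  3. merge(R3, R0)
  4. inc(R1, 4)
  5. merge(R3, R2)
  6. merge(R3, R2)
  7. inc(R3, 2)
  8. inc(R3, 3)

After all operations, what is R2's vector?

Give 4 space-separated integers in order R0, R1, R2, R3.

Op 1: inc R2 by 3 -> R2=(0,0,3,0) value=3
Op 2: merge R0<->R1 -> R0=(0,0,0,0) R1=(0,0,0,0)
Op 3: merge R3<->R0 -> R3=(0,0,0,0) R0=(0,0,0,0)
Op 4: inc R1 by 4 -> R1=(0,4,0,0) value=4
Op 5: merge R3<->R2 -> R3=(0,0,3,0) R2=(0,0,3,0)
Op 6: merge R3<->R2 -> R3=(0,0,3,0) R2=(0,0,3,0)
Op 7: inc R3 by 2 -> R3=(0,0,3,2) value=5
Op 8: inc R3 by 3 -> R3=(0,0,3,5) value=8

Answer: 0 0 3 0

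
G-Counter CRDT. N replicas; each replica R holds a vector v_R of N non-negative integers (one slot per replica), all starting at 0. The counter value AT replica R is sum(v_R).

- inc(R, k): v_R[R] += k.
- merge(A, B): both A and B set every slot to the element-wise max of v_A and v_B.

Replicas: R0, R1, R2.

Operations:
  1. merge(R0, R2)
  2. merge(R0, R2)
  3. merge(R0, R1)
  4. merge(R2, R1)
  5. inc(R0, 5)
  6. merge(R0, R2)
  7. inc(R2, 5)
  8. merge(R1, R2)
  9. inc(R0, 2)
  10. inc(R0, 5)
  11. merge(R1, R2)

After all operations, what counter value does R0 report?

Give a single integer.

Answer: 12

Derivation:
Op 1: merge R0<->R2 -> R0=(0,0,0) R2=(0,0,0)
Op 2: merge R0<->R2 -> R0=(0,0,0) R2=(0,0,0)
Op 3: merge R0<->R1 -> R0=(0,0,0) R1=(0,0,0)
Op 4: merge R2<->R1 -> R2=(0,0,0) R1=(0,0,0)
Op 5: inc R0 by 5 -> R0=(5,0,0) value=5
Op 6: merge R0<->R2 -> R0=(5,0,0) R2=(5,0,0)
Op 7: inc R2 by 5 -> R2=(5,0,5) value=10
Op 8: merge R1<->R2 -> R1=(5,0,5) R2=(5,0,5)
Op 9: inc R0 by 2 -> R0=(7,0,0) value=7
Op 10: inc R0 by 5 -> R0=(12,0,0) value=12
Op 11: merge R1<->R2 -> R1=(5,0,5) R2=(5,0,5)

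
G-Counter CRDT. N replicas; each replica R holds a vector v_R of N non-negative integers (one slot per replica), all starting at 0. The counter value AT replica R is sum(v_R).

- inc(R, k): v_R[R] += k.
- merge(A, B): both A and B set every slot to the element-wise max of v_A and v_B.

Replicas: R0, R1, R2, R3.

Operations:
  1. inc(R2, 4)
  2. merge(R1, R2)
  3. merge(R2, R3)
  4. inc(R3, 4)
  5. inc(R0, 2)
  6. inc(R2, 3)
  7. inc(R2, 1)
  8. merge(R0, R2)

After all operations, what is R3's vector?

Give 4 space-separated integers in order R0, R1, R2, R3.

Op 1: inc R2 by 4 -> R2=(0,0,4,0) value=4
Op 2: merge R1<->R2 -> R1=(0,0,4,0) R2=(0,0,4,0)
Op 3: merge R2<->R3 -> R2=(0,0,4,0) R3=(0,0,4,0)
Op 4: inc R3 by 4 -> R3=(0,0,4,4) value=8
Op 5: inc R0 by 2 -> R0=(2,0,0,0) value=2
Op 6: inc R2 by 3 -> R2=(0,0,7,0) value=7
Op 7: inc R2 by 1 -> R2=(0,0,8,0) value=8
Op 8: merge R0<->R2 -> R0=(2,0,8,0) R2=(2,0,8,0)

Answer: 0 0 4 4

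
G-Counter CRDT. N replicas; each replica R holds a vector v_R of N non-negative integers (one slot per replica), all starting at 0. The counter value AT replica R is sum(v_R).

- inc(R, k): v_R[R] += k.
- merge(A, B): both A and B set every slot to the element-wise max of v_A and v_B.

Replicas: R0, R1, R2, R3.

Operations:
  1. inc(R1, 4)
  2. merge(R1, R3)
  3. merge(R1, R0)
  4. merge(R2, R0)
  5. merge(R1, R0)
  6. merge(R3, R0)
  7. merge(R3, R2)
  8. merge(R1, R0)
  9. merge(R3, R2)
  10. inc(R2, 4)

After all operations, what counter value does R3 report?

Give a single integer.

Op 1: inc R1 by 4 -> R1=(0,4,0,0) value=4
Op 2: merge R1<->R3 -> R1=(0,4,0,0) R3=(0,4,0,0)
Op 3: merge R1<->R0 -> R1=(0,4,0,0) R0=(0,4,0,0)
Op 4: merge R2<->R0 -> R2=(0,4,0,0) R0=(0,4,0,0)
Op 5: merge R1<->R0 -> R1=(0,4,0,0) R0=(0,4,0,0)
Op 6: merge R3<->R0 -> R3=(0,4,0,0) R0=(0,4,0,0)
Op 7: merge R3<->R2 -> R3=(0,4,0,0) R2=(0,4,0,0)
Op 8: merge R1<->R0 -> R1=(0,4,0,0) R0=(0,4,0,0)
Op 9: merge R3<->R2 -> R3=(0,4,0,0) R2=(0,4,0,0)
Op 10: inc R2 by 4 -> R2=(0,4,4,0) value=8

Answer: 4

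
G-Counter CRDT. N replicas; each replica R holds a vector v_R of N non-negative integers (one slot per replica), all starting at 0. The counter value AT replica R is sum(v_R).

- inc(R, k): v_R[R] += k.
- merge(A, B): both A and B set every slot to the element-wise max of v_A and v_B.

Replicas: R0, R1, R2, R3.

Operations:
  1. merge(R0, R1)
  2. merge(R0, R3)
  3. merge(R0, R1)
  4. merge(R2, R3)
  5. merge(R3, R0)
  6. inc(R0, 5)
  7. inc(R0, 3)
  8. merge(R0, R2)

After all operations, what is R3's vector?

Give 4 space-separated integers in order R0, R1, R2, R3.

Op 1: merge R0<->R1 -> R0=(0,0,0,0) R1=(0,0,0,0)
Op 2: merge R0<->R3 -> R0=(0,0,0,0) R3=(0,0,0,0)
Op 3: merge R0<->R1 -> R0=(0,0,0,0) R1=(0,0,0,0)
Op 4: merge R2<->R3 -> R2=(0,0,0,0) R3=(0,0,0,0)
Op 5: merge R3<->R0 -> R3=(0,0,0,0) R0=(0,0,0,0)
Op 6: inc R0 by 5 -> R0=(5,0,0,0) value=5
Op 7: inc R0 by 3 -> R0=(8,0,0,0) value=8
Op 8: merge R0<->R2 -> R0=(8,0,0,0) R2=(8,0,0,0)

Answer: 0 0 0 0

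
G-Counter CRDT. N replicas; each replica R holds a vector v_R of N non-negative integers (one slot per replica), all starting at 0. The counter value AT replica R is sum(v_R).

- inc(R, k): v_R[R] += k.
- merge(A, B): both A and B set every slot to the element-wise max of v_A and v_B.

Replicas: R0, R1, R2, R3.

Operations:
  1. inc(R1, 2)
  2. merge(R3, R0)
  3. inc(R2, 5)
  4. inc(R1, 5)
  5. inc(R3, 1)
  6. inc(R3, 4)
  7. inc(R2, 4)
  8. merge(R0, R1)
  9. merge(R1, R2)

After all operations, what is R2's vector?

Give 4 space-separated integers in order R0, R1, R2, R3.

Op 1: inc R1 by 2 -> R1=(0,2,0,0) value=2
Op 2: merge R3<->R0 -> R3=(0,0,0,0) R0=(0,0,0,0)
Op 3: inc R2 by 5 -> R2=(0,0,5,0) value=5
Op 4: inc R1 by 5 -> R1=(0,7,0,0) value=7
Op 5: inc R3 by 1 -> R3=(0,0,0,1) value=1
Op 6: inc R3 by 4 -> R3=(0,0,0,5) value=5
Op 7: inc R2 by 4 -> R2=(0,0,9,0) value=9
Op 8: merge R0<->R1 -> R0=(0,7,0,0) R1=(0,7,0,0)
Op 9: merge R1<->R2 -> R1=(0,7,9,0) R2=(0,7,9,0)

Answer: 0 7 9 0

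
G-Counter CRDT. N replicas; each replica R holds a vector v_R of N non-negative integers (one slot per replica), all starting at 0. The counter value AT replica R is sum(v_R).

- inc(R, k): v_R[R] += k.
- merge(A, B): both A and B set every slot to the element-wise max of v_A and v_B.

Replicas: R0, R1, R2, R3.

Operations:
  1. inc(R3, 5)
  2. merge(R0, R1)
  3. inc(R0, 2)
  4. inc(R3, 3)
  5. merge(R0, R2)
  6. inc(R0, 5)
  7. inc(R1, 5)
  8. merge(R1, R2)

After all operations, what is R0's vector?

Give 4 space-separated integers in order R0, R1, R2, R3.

Answer: 7 0 0 0

Derivation:
Op 1: inc R3 by 5 -> R3=(0,0,0,5) value=5
Op 2: merge R0<->R1 -> R0=(0,0,0,0) R1=(0,0,0,0)
Op 3: inc R0 by 2 -> R0=(2,0,0,0) value=2
Op 4: inc R3 by 3 -> R3=(0,0,0,8) value=8
Op 5: merge R0<->R2 -> R0=(2,0,0,0) R2=(2,0,0,0)
Op 6: inc R0 by 5 -> R0=(7,0,0,0) value=7
Op 7: inc R1 by 5 -> R1=(0,5,0,0) value=5
Op 8: merge R1<->R2 -> R1=(2,5,0,0) R2=(2,5,0,0)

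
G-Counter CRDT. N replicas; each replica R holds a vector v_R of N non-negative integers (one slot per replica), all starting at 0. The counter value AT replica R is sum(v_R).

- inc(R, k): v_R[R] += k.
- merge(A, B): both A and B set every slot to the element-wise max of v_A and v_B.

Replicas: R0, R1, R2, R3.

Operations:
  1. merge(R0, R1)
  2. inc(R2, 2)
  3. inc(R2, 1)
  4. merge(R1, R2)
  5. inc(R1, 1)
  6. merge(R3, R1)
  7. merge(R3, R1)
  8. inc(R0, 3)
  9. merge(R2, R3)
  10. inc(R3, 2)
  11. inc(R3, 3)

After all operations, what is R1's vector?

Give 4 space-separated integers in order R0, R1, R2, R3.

Op 1: merge R0<->R1 -> R0=(0,0,0,0) R1=(0,0,0,0)
Op 2: inc R2 by 2 -> R2=(0,0,2,0) value=2
Op 3: inc R2 by 1 -> R2=(0,0,3,0) value=3
Op 4: merge R1<->R2 -> R1=(0,0,3,0) R2=(0,0,3,0)
Op 5: inc R1 by 1 -> R1=(0,1,3,0) value=4
Op 6: merge R3<->R1 -> R3=(0,1,3,0) R1=(0,1,3,0)
Op 7: merge R3<->R1 -> R3=(0,1,3,0) R1=(0,1,3,0)
Op 8: inc R0 by 3 -> R0=(3,0,0,0) value=3
Op 9: merge R2<->R3 -> R2=(0,1,3,0) R3=(0,1,3,0)
Op 10: inc R3 by 2 -> R3=(0,1,3,2) value=6
Op 11: inc R3 by 3 -> R3=(0,1,3,5) value=9

Answer: 0 1 3 0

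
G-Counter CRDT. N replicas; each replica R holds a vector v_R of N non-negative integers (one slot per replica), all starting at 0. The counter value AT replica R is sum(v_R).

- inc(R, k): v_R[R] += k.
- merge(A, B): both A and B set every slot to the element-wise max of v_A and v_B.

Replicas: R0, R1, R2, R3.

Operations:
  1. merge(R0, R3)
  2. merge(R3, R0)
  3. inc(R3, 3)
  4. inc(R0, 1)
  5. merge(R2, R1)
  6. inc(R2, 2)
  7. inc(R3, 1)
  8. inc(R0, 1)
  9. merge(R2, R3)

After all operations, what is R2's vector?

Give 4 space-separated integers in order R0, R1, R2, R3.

Op 1: merge R0<->R3 -> R0=(0,0,0,0) R3=(0,0,0,0)
Op 2: merge R3<->R0 -> R3=(0,0,0,0) R0=(0,0,0,0)
Op 3: inc R3 by 3 -> R3=(0,0,0,3) value=3
Op 4: inc R0 by 1 -> R0=(1,0,0,0) value=1
Op 5: merge R2<->R1 -> R2=(0,0,0,0) R1=(0,0,0,0)
Op 6: inc R2 by 2 -> R2=(0,0,2,0) value=2
Op 7: inc R3 by 1 -> R3=(0,0,0,4) value=4
Op 8: inc R0 by 1 -> R0=(2,0,0,0) value=2
Op 9: merge R2<->R3 -> R2=(0,0,2,4) R3=(0,0,2,4)

Answer: 0 0 2 4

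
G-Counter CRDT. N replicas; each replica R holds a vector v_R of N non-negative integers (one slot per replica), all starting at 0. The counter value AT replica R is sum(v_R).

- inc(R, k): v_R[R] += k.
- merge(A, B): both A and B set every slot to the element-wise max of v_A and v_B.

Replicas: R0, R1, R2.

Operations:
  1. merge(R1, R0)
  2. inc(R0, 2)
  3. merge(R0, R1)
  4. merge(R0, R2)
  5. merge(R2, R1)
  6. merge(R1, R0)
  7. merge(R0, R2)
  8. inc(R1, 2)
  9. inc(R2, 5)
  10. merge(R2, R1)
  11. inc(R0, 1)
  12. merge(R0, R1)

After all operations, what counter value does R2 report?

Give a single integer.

Op 1: merge R1<->R0 -> R1=(0,0,0) R0=(0,0,0)
Op 2: inc R0 by 2 -> R0=(2,0,0) value=2
Op 3: merge R0<->R1 -> R0=(2,0,0) R1=(2,0,0)
Op 4: merge R0<->R2 -> R0=(2,0,0) R2=(2,0,0)
Op 5: merge R2<->R1 -> R2=(2,0,0) R1=(2,0,0)
Op 6: merge R1<->R0 -> R1=(2,0,0) R0=(2,0,0)
Op 7: merge R0<->R2 -> R0=(2,0,0) R2=(2,0,0)
Op 8: inc R1 by 2 -> R1=(2,2,0) value=4
Op 9: inc R2 by 5 -> R2=(2,0,5) value=7
Op 10: merge R2<->R1 -> R2=(2,2,5) R1=(2,2,5)
Op 11: inc R0 by 1 -> R0=(3,0,0) value=3
Op 12: merge R0<->R1 -> R0=(3,2,5) R1=(3,2,5)

Answer: 9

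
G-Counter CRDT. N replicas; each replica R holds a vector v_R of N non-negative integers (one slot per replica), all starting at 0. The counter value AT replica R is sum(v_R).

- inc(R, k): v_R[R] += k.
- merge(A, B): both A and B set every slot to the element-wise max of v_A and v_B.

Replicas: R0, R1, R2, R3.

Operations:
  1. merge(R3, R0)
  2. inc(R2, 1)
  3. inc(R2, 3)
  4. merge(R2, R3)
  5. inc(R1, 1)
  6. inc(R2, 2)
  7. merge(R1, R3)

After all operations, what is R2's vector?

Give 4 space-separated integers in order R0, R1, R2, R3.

Op 1: merge R3<->R0 -> R3=(0,0,0,0) R0=(0,0,0,0)
Op 2: inc R2 by 1 -> R2=(0,0,1,0) value=1
Op 3: inc R2 by 3 -> R2=(0,0,4,0) value=4
Op 4: merge R2<->R3 -> R2=(0,0,4,0) R3=(0,0,4,0)
Op 5: inc R1 by 1 -> R1=(0,1,0,0) value=1
Op 6: inc R2 by 2 -> R2=(0,0,6,0) value=6
Op 7: merge R1<->R3 -> R1=(0,1,4,0) R3=(0,1,4,0)

Answer: 0 0 6 0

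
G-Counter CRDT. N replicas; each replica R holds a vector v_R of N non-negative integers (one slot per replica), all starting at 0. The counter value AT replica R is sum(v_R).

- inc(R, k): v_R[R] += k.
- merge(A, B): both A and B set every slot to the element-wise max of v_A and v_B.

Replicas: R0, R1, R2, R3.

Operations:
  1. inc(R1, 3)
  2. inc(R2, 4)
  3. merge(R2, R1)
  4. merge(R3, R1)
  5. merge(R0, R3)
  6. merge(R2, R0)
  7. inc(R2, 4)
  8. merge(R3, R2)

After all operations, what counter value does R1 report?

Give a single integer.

Answer: 7

Derivation:
Op 1: inc R1 by 3 -> R1=(0,3,0,0) value=3
Op 2: inc R2 by 4 -> R2=(0,0,4,0) value=4
Op 3: merge R2<->R1 -> R2=(0,3,4,0) R1=(0,3,4,0)
Op 4: merge R3<->R1 -> R3=(0,3,4,0) R1=(0,3,4,0)
Op 5: merge R0<->R3 -> R0=(0,3,4,0) R3=(0,3,4,0)
Op 6: merge R2<->R0 -> R2=(0,3,4,0) R0=(0,3,4,0)
Op 7: inc R2 by 4 -> R2=(0,3,8,0) value=11
Op 8: merge R3<->R2 -> R3=(0,3,8,0) R2=(0,3,8,0)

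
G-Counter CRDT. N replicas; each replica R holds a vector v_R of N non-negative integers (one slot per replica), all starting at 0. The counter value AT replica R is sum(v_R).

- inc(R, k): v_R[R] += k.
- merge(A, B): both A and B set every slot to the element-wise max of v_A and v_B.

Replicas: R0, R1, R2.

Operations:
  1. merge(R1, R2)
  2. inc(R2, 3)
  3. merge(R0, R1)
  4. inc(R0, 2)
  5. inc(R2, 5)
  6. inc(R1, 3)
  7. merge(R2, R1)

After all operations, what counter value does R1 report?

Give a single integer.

Answer: 11

Derivation:
Op 1: merge R1<->R2 -> R1=(0,0,0) R2=(0,0,0)
Op 2: inc R2 by 3 -> R2=(0,0,3) value=3
Op 3: merge R0<->R1 -> R0=(0,0,0) R1=(0,0,0)
Op 4: inc R0 by 2 -> R0=(2,0,0) value=2
Op 5: inc R2 by 5 -> R2=(0,0,8) value=8
Op 6: inc R1 by 3 -> R1=(0,3,0) value=3
Op 7: merge R2<->R1 -> R2=(0,3,8) R1=(0,3,8)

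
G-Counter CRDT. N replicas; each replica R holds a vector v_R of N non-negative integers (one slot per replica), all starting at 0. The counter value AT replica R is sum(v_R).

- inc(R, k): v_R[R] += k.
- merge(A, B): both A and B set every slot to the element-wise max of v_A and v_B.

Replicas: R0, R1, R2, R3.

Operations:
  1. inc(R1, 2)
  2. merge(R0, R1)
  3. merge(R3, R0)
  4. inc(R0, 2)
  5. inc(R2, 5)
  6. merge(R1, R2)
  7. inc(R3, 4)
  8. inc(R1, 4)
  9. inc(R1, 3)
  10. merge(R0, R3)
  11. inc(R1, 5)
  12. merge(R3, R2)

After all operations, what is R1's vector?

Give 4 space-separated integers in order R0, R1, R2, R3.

Op 1: inc R1 by 2 -> R1=(0,2,0,0) value=2
Op 2: merge R0<->R1 -> R0=(0,2,0,0) R1=(0,2,0,0)
Op 3: merge R3<->R0 -> R3=(0,2,0,0) R0=(0,2,0,0)
Op 4: inc R0 by 2 -> R0=(2,2,0,0) value=4
Op 5: inc R2 by 5 -> R2=(0,0,5,0) value=5
Op 6: merge R1<->R2 -> R1=(0,2,5,0) R2=(0,2,5,0)
Op 7: inc R3 by 4 -> R3=(0,2,0,4) value=6
Op 8: inc R1 by 4 -> R1=(0,6,5,0) value=11
Op 9: inc R1 by 3 -> R1=(0,9,5,0) value=14
Op 10: merge R0<->R3 -> R0=(2,2,0,4) R3=(2,2,0,4)
Op 11: inc R1 by 5 -> R1=(0,14,5,0) value=19
Op 12: merge R3<->R2 -> R3=(2,2,5,4) R2=(2,2,5,4)

Answer: 0 14 5 0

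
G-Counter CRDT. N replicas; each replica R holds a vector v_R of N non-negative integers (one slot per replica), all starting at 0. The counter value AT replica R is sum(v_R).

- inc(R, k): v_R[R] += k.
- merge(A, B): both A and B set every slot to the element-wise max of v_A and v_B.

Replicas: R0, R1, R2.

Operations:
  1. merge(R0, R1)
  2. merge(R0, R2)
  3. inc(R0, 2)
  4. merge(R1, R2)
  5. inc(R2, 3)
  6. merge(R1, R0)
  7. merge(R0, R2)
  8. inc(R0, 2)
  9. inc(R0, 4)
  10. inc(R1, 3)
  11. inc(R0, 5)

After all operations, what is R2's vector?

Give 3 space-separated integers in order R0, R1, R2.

Answer: 2 0 3

Derivation:
Op 1: merge R0<->R1 -> R0=(0,0,0) R1=(0,0,0)
Op 2: merge R0<->R2 -> R0=(0,0,0) R2=(0,0,0)
Op 3: inc R0 by 2 -> R0=(2,0,0) value=2
Op 4: merge R1<->R2 -> R1=(0,0,0) R2=(0,0,0)
Op 5: inc R2 by 3 -> R2=(0,0,3) value=3
Op 6: merge R1<->R0 -> R1=(2,0,0) R0=(2,0,0)
Op 7: merge R0<->R2 -> R0=(2,0,3) R2=(2,0,3)
Op 8: inc R0 by 2 -> R0=(4,0,3) value=7
Op 9: inc R0 by 4 -> R0=(8,0,3) value=11
Op 10: inc R1 by 3 -> R1=(2,3,0) value=5
Op 11: inc R0 by 5 -> R0=(13,0,3) value=16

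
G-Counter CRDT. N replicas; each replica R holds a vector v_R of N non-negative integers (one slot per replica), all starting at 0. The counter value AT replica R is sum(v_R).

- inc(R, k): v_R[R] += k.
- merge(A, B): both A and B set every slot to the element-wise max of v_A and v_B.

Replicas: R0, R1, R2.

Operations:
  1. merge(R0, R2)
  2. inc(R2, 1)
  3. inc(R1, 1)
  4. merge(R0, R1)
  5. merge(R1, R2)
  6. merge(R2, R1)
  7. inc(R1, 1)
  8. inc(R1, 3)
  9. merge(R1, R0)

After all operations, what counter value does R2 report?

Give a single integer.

Answer: 2

Derivation:
Op 1: merge R0<->R2 -> R0=(0,0,0) R2=(0,0,0)
Op 2: inc R2 by 1 -> R2=(0,0,1) value=1
Op 3: inc R1 by 1 -> R1=(0,1,0) value=1
Op 4: merge R0<->R1 -> R0=(0,1,0) R1=(0,1,0)
Op 5: merge R1<->R2 -> R1=(0,1,1) R2=(0,1,1)
Op 6: merge R2<->R1 -> R2=(0,1,1) R1=(0,1,1)
Op 7: inc R1 by 1 -> R1=(0,2,1) value=3
Op 8: inc R1 by 3 -> R1=(0,5,1) value=6
Op 9: merge R1<->R0 -> R1=(0,5,1) R0=(0,5,1)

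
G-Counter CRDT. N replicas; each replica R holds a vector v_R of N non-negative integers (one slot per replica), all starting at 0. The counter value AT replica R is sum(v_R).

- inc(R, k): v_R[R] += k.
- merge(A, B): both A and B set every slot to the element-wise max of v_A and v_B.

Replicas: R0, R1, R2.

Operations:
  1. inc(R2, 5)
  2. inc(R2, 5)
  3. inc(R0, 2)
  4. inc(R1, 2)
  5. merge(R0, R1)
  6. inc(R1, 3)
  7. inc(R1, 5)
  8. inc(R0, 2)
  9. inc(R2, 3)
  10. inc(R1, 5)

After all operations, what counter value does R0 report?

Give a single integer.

Answer: 6

Derivation:
Op 1: inc R2 by 5 -> R2=(0,0,5) value=5
Op 2: inc R2 by 5 -> R2=(0,0,10) value=10
Op 3: inc R0 by 2 -> R0=(2,0,0) value=2
Op 4: inc R1 by 2 -> R1=(0,2,0) value=2
Op 5: merge R0<->R1 -> R0=(2,2,0) R1=(2,2,0)
Op 6: inc R1 by 3 -> R1=(2,5,0) value=7
Op 7: inc R1 by 5 -> R1=(2,10,0) value=12
Op 8: inc R0 by 2 -> R0=(4,2,0) value=6
Op 9: inc R2 by 3 -> R2=(0,0,13) value=13
Op 10: inc R1 by 5 -> R1=(2,15,0) value=17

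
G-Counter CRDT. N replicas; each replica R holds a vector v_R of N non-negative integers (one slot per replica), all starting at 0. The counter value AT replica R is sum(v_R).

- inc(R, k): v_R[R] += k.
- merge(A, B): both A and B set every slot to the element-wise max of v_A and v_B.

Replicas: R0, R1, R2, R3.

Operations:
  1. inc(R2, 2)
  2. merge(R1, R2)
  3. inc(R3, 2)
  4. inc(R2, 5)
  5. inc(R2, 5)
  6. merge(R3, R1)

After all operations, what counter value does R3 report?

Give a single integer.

Answer: 4

Derivation:
Op 1: inc R2 by 2 -> R2=(0,0,2,0) value=2
Op 2: merge R1<->R2 -> R1=(0,0,2,0) R2=(0,0,2,0)
Op 3: inc R3 by 2 -> R3=(0,0,0,2) value=2
Op 4: inc R2 by 5 -> R2=(0,0,7,0) value=7
Op 5: inc R2 by 5 -> R2=(0,0,12,0) value=12
Op 6: merge R3<->R1 -> R3=(0,0,2,2) R1=(0,0,2,2)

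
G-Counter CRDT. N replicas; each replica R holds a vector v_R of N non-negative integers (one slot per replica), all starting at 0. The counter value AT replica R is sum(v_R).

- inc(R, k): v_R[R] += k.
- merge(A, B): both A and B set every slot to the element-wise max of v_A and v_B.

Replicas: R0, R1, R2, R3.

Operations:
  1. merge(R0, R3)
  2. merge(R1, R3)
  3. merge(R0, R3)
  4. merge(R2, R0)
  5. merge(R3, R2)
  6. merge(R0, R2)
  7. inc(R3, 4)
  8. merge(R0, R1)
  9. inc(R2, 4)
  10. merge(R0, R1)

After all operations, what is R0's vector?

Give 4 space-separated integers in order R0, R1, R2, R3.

Answer: 0 0 0 0

Derivation:
Op 1: merge R0<->R3 -> R0=(0,0,0,0) R3=(0,0,0,0)
Op 2: merge R1<->R3 -> R1=(0,0,0,0) R3=(0,0,0,0)
Op 3: merge R0<->R3 -> R0=(0,0,0,0) R3=(0,0,0,0)
Op 4: merge R2<->R0 -> R2=(0,0,0,0) R0=(0,0,0,0)
Op 5: merge R3<->R2 -> R3=(0,0,0,0) R2=(0,0,0,0)
Op 6: merge R0<->R2 -> R0=(0,0,0,0) R2=(0,0,0,0)
Op 7: inc R3 by 4 -> R3=(0,0,0,4) value=4
Op 8: merge R0<->R1 -> R0=(0,0,0,0) R1=(0,0,0,0)
Op 9: inc R2 by 4 -> R2=(0,0,4,0) value=4
Op 10: merge R0<->R1 -> R0=(0,0,0,0) R1=(0,0,0,0)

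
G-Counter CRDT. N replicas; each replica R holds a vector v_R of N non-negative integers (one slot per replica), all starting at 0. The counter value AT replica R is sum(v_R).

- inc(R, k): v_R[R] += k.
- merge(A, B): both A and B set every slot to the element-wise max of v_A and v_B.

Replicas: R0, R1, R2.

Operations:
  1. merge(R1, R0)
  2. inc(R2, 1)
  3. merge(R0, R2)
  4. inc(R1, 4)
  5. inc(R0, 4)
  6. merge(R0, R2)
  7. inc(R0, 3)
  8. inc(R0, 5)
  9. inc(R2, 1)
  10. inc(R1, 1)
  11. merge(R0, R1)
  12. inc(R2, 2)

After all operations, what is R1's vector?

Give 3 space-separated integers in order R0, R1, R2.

Op 1: merge R1<->R0 -> R1=(0,0,0) R0=(0,0,0)
Op 2: inc R2 by 1 -> R2=(0,0,1) value=1
Op 3: merge R0<->R2 -> R0=(0,0,1) R2=(0,0,1)
Op 4: inc R1 by 4 -> R1=(0,4,0) value=4
Op 5: inc R0 by 4 -> R0=(4,0,1) value=5
Op 6: merge R0<->R2 -> R0=(4,0,1) R2=(4,0,1)
Op 7: inc R0 by 3 -> R0=(7,0,1) value=8
Op 8: inc R0 by 5 -> R0=(12,0,1) value=13
Op 9: inc R2 by 1 -> R2=(4,0,2) value=6
Op 10: inc R1 by 1 -> R1=(0,5,0) value=5
Op 11: merge R0<->R1 -> R0=(12,5,1) R1=(12,5,1)
Op 12: inc R2 by 2 -> R2=(4,0,4) value=8

Answer: 12 5 1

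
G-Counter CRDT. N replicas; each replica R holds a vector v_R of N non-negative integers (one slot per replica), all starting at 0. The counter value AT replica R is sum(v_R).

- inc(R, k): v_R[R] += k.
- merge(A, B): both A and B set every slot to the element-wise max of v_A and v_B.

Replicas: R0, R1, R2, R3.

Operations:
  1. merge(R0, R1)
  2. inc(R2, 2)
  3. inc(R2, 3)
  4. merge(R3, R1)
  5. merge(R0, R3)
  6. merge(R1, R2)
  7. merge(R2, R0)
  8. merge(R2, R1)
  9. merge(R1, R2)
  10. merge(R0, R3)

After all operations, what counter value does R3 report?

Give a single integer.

Answer: 5

Derivation:
Op 1: merge R0<->R1 -> R0=(0,0,0,0) R1=(0,0,0,0)
Op 2: inc R2 by 2 -> R2=(0,0,2,0) value=2
Op 3: inc R2 by 3 -> R2=(0,0,5,0) value=5
Op 4: merge R3<->R1 -> R3=(0,0,0,0) R1=(0,0,0,0)
Op 5: merge R0<->R3 -> R0=(0,0,0,0) R3=(0,0,0,0)
Op 6: merge R1<->R2 -> R1=(0,0,5,0) R2=(0,0,5,0)
Op 7: merge R2<->R0 -> R2=(0,0,5,0) R0=(0,0,5,0)
Op 8: merge R2<->R1 -> R2=(0,0,5,0) R1=(0,0,5,0)
Op 9: merge R1<->R2 -> R1=(0,0,5,0) R2=(0,0,5,0)
Op 10: merge R0<->R3 -> R0=(0,0,5,0) R3=(0,0,5,0)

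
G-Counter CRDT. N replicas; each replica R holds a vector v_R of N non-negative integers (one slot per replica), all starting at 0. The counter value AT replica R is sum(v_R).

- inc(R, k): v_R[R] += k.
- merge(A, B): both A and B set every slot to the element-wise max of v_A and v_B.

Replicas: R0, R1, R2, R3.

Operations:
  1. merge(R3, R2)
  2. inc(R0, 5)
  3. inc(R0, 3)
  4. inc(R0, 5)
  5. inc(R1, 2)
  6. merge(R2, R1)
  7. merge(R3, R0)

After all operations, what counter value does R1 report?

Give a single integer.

Op 1: merge R3<->R2 -> R3=(0,0,0,0) R2=(0,0,0,0)
Op 2: inc R0 by 5 -> R0=(5,0,0,0) value=5
Op 3: inc R0 by 3 -> R0=(8,0,0,0) value=8
Op 4: inc R0 by 5 -> R0=(13,0,0,0) value=13
Op 5: inc R1 by 2 -> R1=(0,2,0,0) value=2
Op 6: merge R2<->R1 -> R2=(0,2,0,0) R1=(0,2,0,0)
Op 7: merge R3<->R0 -> R3=(13,0,0,0) R0=(13,0,0,0)

Answer: 2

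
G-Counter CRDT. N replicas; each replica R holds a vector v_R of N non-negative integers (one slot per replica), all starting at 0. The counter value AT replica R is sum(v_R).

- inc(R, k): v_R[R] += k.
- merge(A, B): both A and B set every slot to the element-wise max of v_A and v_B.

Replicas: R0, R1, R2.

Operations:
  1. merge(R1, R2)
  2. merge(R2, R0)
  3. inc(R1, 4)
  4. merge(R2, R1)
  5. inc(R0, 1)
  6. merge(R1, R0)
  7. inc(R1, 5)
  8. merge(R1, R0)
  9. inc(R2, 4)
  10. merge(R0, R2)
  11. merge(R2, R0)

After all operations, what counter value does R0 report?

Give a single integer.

Answer: 14

Derivation:
Op 1: merge R1<->R2 -> R1=(0,0,0) R2=(0,0,0)
Op 2: merge R2<->R0 -> R2=(0,0,0) R0=(0,0,0)
Op 3: inc R1 by 4 -> R1=(0,4,0) value=4
Op 4: merge R2<->R1 -> R2=(0,4,0) R1=(0,4,0)
Op 5: inc R0 by 1 -> R0=(1,0,0) value=1
Op 6: merge R1<->R0 -> R1=(1,4,0) R0=(1,4,0)
Op 7: inc R1 by 5 -> R1=(1,9,0) value=10
Op 8: merge R1<->R0 -> R1=(1,9,0) R0=(1,9,0)
Op 9: inc R2 by 4 -> R2=(0,4,4) value=8
Op 10: merge R0<->R2 -> R0=(1,9,4) R2=(1,9,4)
Op 11: merge R2<->R0 -> R2=(1,9,4) R0=(1,9,4)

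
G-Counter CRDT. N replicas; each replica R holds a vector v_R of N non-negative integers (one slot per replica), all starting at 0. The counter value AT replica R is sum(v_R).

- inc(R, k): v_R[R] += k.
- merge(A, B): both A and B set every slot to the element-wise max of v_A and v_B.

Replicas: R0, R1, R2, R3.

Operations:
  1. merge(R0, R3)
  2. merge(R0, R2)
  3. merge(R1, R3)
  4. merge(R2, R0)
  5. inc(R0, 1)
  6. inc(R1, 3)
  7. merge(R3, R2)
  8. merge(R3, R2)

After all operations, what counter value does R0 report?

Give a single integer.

Op 1: merge R0<->R3 -> R0=(0,0,0,0) R3=(0,0,0,0)
Op 2: merge R0<->R2 -> R0=(0,0,0,0) R2=(0,0,0,0)
Op 3: merge R1<->R3 -> R1=(0,0,0,0) R3=(0,0,0,0)
Op 4: merge R2<->R0 -> R2=(0,0,0,0) R0=(0,0,0,0)
Op 5: inc R0 by 1 -> R0=(1,0,0,0) value=1
Op 6: inc R1 by 3 -> R1=(0,3,0,0) value=3
Op 7: merge R3<->R2 -> R3=(0,0,0,0) R2=(0,0,0,0)
Op 8: merge R3<->R2 -> R3=(0,0,0,0) R2=(0,0,0,0)

Answer: 1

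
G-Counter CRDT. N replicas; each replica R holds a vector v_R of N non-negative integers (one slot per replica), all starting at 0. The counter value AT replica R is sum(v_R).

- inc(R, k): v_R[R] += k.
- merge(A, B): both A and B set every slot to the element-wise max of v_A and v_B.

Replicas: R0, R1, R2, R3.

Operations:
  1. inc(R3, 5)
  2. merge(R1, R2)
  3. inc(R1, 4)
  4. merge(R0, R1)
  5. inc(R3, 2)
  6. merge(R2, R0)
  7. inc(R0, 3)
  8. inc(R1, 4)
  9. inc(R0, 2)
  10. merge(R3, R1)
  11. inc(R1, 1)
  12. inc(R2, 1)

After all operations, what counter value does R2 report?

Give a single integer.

Answer: 5

Derivation:
Op 1: inc R3 by 5 -> R3=(0,0,0,5) value=5
Op 2: merge R1<->R2 -> R1=(0,0,0,0) R2=(0,0,0,0)
Op 3: inc R1 by 4 -> R1=(0,4,0,0) value=4
Op 4: merge R0<->R1 -> R0=(0,4,0,0) R1=(0,4,0,0)
Op 5: inc R3 by 2 -> R3=(0,0,0,7) value=7
Op 6: merge R2<->R0 -> R2=(0,4,0,0) R0=(0,4,0,0)
Op 7: inc R0 by 3 -> R0=(3,4,0,0) value=7
Op 8: inc R1 by 4 -> R1=(0,8,0,0) value=8
Op 9: inc R0 by 2 -> R0=(5,4,0,0) value=9
Op 10: merge R3<->R1 -> R3=(0,8,0,7) R1=(0,8,0,7)
Op 11: inc R1 by 1 -> R1=(0,9,0,7) value=16
Op 12: inc R2 by 1 -> R2=(0,4,1,0) value=5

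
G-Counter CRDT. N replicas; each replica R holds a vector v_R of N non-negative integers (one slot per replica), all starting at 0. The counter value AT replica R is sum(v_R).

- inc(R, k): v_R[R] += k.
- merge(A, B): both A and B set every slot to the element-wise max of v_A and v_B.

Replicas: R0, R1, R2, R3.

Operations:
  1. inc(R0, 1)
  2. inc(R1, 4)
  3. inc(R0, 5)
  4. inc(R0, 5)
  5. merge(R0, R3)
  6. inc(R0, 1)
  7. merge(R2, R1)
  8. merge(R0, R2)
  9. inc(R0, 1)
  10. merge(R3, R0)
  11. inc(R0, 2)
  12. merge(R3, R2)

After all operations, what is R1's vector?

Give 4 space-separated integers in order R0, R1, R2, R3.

Answer: 0 4 0 0

Derivation:
Op 1: inc R0 by 1 -> R0=(1,0,0,0) value=1
Op 2: inc R1 by 4 -> R1=(0,4,0,0) value=4
Op 3: inc R0 by 5 -> R0=(6,0,0,0) value=6
Op 4: inc R0 by 5 -> R0=(11,0,0,0) value=11
Op 5: merge R0<->R3 -> R0=(11,0,0,0) R3=(11,0,0,0)
Op 6: inc R0 by 1 -> R0=(12,0,0,0) value=12
Op 7: merge R2<->R1 -> R2=(0,4,0,0) R1=(0,4,0,0)
Op 8: merge R0<->R2 -> R0=(12,4,0,0) R2=(12,4,0,0)
Op 9: inc R0 by 1 -> R0=(13,4,0,0) value=17
Op 10: merge R3<->R0 -> R3=(13,4,0,0) R0=(13,4,0,0)
Op 11: inc R0 by 2 -> R0=(15,4,0,0) value=19
Op 12: merge R3<->R2 -> R3=(13,4,0,0) R2=(13,4,0,0)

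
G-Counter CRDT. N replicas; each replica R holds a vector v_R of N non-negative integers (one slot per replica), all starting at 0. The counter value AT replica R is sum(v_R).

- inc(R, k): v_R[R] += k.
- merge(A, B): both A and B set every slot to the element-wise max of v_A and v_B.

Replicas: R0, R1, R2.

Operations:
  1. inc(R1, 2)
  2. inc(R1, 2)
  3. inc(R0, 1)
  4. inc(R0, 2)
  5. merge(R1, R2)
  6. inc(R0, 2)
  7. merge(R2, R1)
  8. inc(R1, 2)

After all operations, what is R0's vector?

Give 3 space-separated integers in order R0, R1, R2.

Op 1: inc R1 by 2 -> R1=(0,2,0) value=2
Op 2: inc R1 by 2 -> R1=(0,4,0) value=4
Op 3: inc R0 by 1 -> R0=(1,0,0) value=1
Op 4: inc R0 by 2 -> R0=(3,0,0) value=3
Op 5: merge R1<->R2 -> R1=(0,4,0) R2=(0,4,0)
Op 6: inc R0 by 2 -> R0=(5,0,0) value=5
Op 7: merge R2<->R1 -> R2=(0,4,0) R1=(0,4,0)
Op 8: inc R1 by 2 -> R1=(0,6,0) value=6

Answer: 5 0 0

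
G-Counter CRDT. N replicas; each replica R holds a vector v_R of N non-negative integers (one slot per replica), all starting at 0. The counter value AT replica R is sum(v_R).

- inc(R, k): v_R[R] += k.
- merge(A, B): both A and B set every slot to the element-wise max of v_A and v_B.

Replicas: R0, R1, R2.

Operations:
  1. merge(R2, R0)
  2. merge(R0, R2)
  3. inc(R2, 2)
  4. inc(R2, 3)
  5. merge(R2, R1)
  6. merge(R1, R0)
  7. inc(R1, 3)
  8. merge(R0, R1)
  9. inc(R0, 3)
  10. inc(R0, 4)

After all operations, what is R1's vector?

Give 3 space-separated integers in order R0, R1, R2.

Answer: 0 3 5

Derivation:
Op 1: merge R2<->R0 -> R2=(0,0,0) R0=(0,0,0)
Op 2: merge R0<->R2 -> R0=(0,0,0) R2=(0,0,0)
Op 3: inc R2 by 2 -> R2=(0,0,2) value=2
Op 4: inc R2 by 3 -> R2=(0,0,5) value=5
Op 5: merge R2<->R1 -> R2=(0,0,5) R1=(0,0,5)
Op 6: merge R1<->R0 -> R1=(0,0,5) R0=(0,0,5)
Op 7: inc R1 by 3 -> R1=(0,3,5) value=8
Op 8: merge R0<->R1 -> R0=(0,3,5) R1=(0,3,5)
Op 9: inc R0 by 3 -> R0=(3,3,5) value=11
Op 10: inc R0 by 4 -> R0=(7,3,5) value=15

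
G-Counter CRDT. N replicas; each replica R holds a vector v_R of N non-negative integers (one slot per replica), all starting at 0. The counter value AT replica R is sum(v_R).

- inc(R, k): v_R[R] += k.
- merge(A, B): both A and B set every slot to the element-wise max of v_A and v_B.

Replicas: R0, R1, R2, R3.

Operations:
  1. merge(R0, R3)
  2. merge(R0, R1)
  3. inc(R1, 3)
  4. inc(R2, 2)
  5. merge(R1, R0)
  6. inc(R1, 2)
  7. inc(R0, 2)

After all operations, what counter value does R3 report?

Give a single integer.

Answer: 0

Derivation:
Op 1: merge R0<->R3 -> R0=(0,0,0,0) R3=(0,0,0,0)
Op 2: merge R0<->R1 -> R0=(0,0,0,0) R1=(0,0,0,0)
Op 3: inc R1 by 3 -> R1=(0,3,0,0) value=3
Op 4: inc R2 by 2 -> R2=(0,0,2,0) value=2
Op 5: merge R1<->R0 -> R1=(0,3,0,0) R0=(0,3,0,0)
Op 6: inc R1 by 2 -> R1=(0,5,0,0) value=5
Op 7: inc R0 by 2 -> R0=(2,3,0,0) value=5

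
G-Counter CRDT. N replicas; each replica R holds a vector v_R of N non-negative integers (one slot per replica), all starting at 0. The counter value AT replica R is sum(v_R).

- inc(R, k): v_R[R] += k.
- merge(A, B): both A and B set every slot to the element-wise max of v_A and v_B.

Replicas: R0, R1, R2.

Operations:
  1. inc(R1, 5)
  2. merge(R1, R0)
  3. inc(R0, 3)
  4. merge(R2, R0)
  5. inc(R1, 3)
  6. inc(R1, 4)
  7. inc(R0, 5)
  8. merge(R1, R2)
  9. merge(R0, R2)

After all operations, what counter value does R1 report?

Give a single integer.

Op 1: inc R1 by 5 -> R1=(0,5,0) value=5
Op 2: merge R1<->R0 -> R1=(0,5,0) R0=(0,5,0)
Op 3: inc R0 by 3 -> R0=(3,5,0) value=8
Op 4: merge R2<->R0 -> R2=(3,5,0) R0=(3,5,0)
Op 5: inc R1 by 3 -> R1=(0,8,0) value=8
Op 6: inc R1 by 4 -> R1=(0,12,0) value=12
Op 7: inc R0 by 5 -> R0=(8,5,0) value=13
Op 8: merge R1<->R2 -> R1=(3,12,0) R2=(3,12,0)
Op 9: merge R0<->R2 -> R0=(8,12,0) R2=(8,12,0)

Answer: 15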